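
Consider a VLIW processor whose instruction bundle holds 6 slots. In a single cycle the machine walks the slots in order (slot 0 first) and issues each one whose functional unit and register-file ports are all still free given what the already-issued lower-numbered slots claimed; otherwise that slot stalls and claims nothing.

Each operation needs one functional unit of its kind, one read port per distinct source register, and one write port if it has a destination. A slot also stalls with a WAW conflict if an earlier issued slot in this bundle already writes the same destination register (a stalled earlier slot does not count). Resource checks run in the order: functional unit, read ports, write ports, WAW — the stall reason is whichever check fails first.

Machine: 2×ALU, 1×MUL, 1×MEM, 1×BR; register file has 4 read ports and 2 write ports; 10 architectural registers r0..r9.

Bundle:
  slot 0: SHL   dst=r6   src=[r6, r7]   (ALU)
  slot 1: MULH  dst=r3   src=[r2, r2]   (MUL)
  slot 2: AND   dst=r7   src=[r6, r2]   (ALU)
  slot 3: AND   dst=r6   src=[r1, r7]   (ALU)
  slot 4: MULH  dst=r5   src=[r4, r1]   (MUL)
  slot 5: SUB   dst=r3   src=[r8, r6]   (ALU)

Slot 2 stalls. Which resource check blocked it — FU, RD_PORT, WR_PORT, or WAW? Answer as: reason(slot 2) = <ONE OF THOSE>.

reason(slot 2) = RD_PORT

slot 0 (ALU): ISSUE — free A1,Mu1,Ld1,B1 rp2 wp1
slot 1 (MUL): ISSUE — free A1,Mu0,Ld1,B1 rp1 wp0
slot 2 (ALU): stall RD_PORT — free A1,Mu0,Ld1,B1 rp1 wp0
slot 3 (ALU): stall RD_PORT — free A1,Mu0,Ld1,B1 rp1 wp0
slot 4 (MUL): stall FU — free A1,Mu0,Ld1,B1 rp1 wp0
slot 5 (ALU): stall RD_PORT — free A1,Mu0,Ld1,B1 rp1 wp0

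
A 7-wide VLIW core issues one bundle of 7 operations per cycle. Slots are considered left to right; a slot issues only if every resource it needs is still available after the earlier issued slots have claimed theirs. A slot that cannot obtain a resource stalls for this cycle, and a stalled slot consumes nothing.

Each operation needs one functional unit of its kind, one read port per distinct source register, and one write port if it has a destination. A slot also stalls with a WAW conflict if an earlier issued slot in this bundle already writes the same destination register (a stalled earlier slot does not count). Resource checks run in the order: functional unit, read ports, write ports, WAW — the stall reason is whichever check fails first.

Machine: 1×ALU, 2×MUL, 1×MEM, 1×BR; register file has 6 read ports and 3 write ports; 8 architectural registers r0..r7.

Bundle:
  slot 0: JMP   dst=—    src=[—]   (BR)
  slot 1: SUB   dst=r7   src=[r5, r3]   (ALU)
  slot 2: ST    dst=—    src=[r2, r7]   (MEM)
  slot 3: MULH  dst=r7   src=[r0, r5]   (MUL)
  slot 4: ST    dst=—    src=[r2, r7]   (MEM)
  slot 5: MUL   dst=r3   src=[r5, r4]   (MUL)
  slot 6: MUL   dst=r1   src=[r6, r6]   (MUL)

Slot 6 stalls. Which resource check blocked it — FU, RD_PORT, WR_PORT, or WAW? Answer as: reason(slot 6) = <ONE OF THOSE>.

reason(slot 6) = RD_PORT

slot 0 (BR): ISSUE — free A1,Mu2,Ld1,B0 rp6 wp3
slot 1 (ALU): ISSUE — free A0,Mu2,Ld1,B0 rp4 wp2
slot 2 (MEM): ISSUE — free A0,Mu2,Ld0,B0 rp2 wp2
slot 3 (MUL): stall WAW — free A0,Mu2,Ld0,B0 rp2 wp2
slot 4 (MEM): stall FU — free A0,Mu2,Ld0,B0 rp2 wp2
slot 5 (MUL): ISSUE — free A0,Mu1,Ld0,B0 rp0 wp1
slot 6 (MUL): stall RD_PORT — free A0,Mu1,Ld0,B0 rp0 wp1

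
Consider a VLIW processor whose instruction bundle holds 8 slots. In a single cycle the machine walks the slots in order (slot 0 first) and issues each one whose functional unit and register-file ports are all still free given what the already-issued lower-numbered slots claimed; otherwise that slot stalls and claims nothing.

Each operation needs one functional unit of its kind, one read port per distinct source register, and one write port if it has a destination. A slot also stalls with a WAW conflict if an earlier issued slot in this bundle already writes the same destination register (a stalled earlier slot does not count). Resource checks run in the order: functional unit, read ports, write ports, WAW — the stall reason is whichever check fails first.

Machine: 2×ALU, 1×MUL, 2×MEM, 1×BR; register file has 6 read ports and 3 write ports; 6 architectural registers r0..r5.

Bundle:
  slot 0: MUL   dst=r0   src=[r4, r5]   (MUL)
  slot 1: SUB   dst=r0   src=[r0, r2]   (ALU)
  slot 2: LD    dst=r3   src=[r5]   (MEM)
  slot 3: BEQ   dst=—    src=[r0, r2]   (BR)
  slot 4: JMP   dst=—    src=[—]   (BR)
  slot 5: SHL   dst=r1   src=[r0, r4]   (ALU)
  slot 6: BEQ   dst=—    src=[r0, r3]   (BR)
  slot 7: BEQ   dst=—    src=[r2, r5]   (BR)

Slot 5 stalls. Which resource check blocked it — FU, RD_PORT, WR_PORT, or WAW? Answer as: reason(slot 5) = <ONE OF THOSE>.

reason(slot 5) = RD_PORT

#0 MUL src=r4,r5 dispatched  <A:2 Mu:0 Ld:2 B:1 rd:4 wr:2>
#1 ALU src=r0,r2 held:WAW  <A:2 Mu:0 Ld:2 B:1 rd:4 wr:2>
#2 MEM src=r5 dispatched  <A:2 Mu:0 Ld:1 B:1 rd:3 wr:1>
#3 BR src=r0,r2 dispatched  <A:2 Mu:0 Ld:1 B:0 rd:1 wr:1>
#4 BR src=- held:FU  <A:2 Mu:0 Ld:1 B:0 rd:1 wr:1>
#5 ALU src=r0,r4 held:RD_PORT  <A:2 Mu:0 Ld:1 B:0 rd:1 wr:1>
#6 BR src=r0,r3 held:FU  <A:2 Mu:0 Ld:1 B:0 rd:1 wr:1>
#7 BR src=r2,r5 held:FU  <A:2 Mu:0 Ld:1 B:0 rd:1 wr:1>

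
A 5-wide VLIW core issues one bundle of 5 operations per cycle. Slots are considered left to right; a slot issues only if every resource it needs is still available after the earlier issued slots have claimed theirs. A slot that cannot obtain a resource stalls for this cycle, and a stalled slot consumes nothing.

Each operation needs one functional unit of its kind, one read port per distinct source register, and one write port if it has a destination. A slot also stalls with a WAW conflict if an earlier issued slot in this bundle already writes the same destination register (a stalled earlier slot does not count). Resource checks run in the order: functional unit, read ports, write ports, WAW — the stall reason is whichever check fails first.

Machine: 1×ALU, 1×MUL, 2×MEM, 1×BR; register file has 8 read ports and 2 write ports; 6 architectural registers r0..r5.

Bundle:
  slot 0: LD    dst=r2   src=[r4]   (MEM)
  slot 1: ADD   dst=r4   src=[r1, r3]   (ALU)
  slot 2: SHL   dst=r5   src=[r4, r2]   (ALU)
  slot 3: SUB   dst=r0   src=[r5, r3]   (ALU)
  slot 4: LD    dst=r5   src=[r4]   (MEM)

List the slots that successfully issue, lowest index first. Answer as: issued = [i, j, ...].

issued = [0, 1]

[0] MEM needs rd=1 wr=1: ok; after: ALU=1 MUL=1 MEM=1 BR=1, R=7, W=1
[1] ALU needs rd=2 wr=1: ok; after: ALU=0 MUL=1 MEM=1 BR=1, R=5, W=0
[2] ALU needs rd=2 wr=1: FU; after: ALU=0 MUL=1 MEM=1 BR=1, R=5, W=0
[3] ALU needs rd=2 wr=1: FU; after: ALU=0 MUL=1 MEM=1 BR=1, R=5, W=0
[4] MEM needs rd=1 wr=1: WR_PORT; after: ALU=0 MUL=1 MEM=1 BR=1, R=5, W=0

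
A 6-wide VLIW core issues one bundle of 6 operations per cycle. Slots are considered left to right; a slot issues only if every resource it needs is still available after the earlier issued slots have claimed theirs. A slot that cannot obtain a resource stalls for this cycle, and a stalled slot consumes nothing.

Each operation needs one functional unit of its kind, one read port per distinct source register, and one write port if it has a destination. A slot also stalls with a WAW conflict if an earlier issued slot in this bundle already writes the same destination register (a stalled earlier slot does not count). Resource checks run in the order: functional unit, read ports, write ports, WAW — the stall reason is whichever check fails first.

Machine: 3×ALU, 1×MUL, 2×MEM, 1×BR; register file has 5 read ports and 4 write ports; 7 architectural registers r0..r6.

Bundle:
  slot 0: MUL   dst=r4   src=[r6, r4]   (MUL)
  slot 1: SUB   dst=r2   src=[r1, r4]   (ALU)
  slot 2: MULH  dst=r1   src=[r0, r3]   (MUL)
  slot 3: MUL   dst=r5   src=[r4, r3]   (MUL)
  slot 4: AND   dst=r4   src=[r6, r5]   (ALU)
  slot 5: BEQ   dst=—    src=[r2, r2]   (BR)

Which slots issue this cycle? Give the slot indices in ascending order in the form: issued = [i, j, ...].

[0] MUL needs rd=2 wr=1: ok; after: ALU=3 MUL=0 MEM=2 BR=1, R=3, W=3
[1] ALU needs rd=2 wr=1: ok; after: ALU=2 MUL=0 MEM=2 BR=1, R=1, W=2
[2] MUL needs rd=2 wr=1: FU; after: ALU=2 MUL=0 MEM=2 BR=1, R=1, W=2
[3] MUL needs rd=2 wr=1: FU; after: ALU=2 MUL=0 MEM=2 BR=1, R=1, W=2
[4] ALU needs rd=2 wr=1: RD_PORT; after: ALU=2 MUL=0 MEM=2 BR=1, R=1, W=2
[5] BR needs rd=1 wr=0: ok; after: ALU=2 MUL=0 MEM=2 BR=0, R=0, W=2

issued = [0, 1, 5]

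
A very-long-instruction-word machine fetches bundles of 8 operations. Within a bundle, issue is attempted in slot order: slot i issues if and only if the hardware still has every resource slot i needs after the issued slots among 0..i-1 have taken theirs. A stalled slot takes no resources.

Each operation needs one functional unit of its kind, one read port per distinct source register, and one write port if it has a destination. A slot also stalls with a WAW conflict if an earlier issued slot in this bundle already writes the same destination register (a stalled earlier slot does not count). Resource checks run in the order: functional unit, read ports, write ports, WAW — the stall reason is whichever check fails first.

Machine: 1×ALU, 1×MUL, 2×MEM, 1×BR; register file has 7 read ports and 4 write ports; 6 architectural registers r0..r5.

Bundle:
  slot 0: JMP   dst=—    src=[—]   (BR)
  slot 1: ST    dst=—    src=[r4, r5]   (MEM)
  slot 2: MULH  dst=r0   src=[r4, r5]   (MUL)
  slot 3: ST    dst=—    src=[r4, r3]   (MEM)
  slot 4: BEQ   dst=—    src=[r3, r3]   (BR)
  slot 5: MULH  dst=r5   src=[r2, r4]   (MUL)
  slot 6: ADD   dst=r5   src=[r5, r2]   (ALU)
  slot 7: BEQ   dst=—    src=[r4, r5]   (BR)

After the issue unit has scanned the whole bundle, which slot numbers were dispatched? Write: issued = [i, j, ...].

issued = [0, 1, 2, 3]

slot 0 (BR): ISSUE — free A1,Mu1,Ld2,B0 rp7 wp4
slot 1 (MEM): ISSUE — free A1,Mu1,Ld1,B0 rp5 wp4
slot 2 (MUL): ISSUE — free A1,Mu0,Ld1,B0 rp3 wp3
slot 3 (MEM): ISSUE — free A1,Mu0,Ld0,B0 rp1 wp3
slot 4 (BR): stall FU — free A1,Mu0,Ld0,B0 rp1 wp3
slot 5 (MUL): stall FU — free A1,Mu0,Ld0,B0 rp1 wp3
slot 6 (ALU): stall RD_PORT — free A1,Mu0,Ld0,B0 rp1 wp3
slot 7 (BR): stall FU — free A1,Mu0,Ld0,B0 rp1 wp3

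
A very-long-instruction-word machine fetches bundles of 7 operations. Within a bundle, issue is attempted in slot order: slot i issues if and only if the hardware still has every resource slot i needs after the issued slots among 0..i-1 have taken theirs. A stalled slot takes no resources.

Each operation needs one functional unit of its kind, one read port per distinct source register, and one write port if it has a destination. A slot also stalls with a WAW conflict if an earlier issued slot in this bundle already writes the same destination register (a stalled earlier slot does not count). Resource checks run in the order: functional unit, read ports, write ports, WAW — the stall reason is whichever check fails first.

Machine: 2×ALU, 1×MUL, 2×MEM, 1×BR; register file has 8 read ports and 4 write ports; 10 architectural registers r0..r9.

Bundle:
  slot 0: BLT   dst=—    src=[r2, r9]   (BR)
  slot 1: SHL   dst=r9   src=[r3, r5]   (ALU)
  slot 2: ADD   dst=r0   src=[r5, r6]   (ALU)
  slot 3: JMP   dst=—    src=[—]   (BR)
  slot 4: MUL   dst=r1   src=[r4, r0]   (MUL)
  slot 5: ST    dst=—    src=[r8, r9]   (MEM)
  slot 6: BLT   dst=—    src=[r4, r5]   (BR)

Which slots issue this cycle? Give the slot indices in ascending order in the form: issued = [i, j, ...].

issued = [0, 1, 2, 4]

(0) want 1×BR +2rd +0wr — yes → AL2|MU1|ME2|BR0|rd6|wr4
(1) want 1×ALU +2rd +1wr — yes → AL1|MU1|ME2|BR0|rd4|wr3
(2) want 1×ALU +2rd +1wr — yes → AL0|MU1|ME2|BR0|rd2|wr2
(3) want 1×BR +0rd +0wr — FU → AL0|MU1|ME2|BR0|rd2|wr2
(4) want 1×MUL +2rd +1wr — yes → AL0|MU0|ME2|BR0|rd0|wr1
(5) want 1×MEM +2rd +0wr — RD_PORT → AL0|MU0|ME2|BR0|rd0|wr1
(6) want 1×BR +2rd +0wr — FU → AL0|MU0|ME2|BR0|rd0|wr1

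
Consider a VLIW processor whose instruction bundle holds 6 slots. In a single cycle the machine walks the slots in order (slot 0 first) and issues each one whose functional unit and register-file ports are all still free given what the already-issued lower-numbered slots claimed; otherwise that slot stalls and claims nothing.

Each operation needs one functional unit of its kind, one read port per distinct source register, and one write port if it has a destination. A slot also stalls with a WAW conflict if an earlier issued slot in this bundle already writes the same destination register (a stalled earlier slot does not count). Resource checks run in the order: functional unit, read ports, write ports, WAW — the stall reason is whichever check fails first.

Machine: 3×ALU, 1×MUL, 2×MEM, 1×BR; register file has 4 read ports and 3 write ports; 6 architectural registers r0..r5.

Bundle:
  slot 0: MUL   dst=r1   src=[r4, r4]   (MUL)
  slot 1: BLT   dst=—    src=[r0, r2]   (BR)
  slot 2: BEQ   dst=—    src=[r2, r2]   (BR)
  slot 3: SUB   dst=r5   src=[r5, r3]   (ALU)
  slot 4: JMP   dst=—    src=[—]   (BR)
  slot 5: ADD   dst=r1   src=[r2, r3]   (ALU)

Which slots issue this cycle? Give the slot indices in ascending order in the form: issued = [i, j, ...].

#0 MUL src=r4,r4 dispatched  <A:3 Mu:0 Ld:2 B:1 rd:3 wr:2>
#1 BR src=r0,r2 dispatched  <A:3 Mu:0 Ld:2 B:0 rd:1 wr:2>
#2 BR src=r2,r2 held:FU  <A:3 Mu:0 Ld:2 B:0 rd:1 wr:2>
#3 ALU src=r5,r3 held:RD_PORT  <A:3 Mu:0 Ld:2 B:0 rd:1 wr:2>
#4 BR src=- held:FU  <A:3 Mu:0 Ld:2 B:0 rd:1 wr:2>
#5 ALU src=r2,r3 held:RD_PORT  <A:3 Mu:0 Ld:2 B:0 rd:1 wr:2>

issued = [0, 1]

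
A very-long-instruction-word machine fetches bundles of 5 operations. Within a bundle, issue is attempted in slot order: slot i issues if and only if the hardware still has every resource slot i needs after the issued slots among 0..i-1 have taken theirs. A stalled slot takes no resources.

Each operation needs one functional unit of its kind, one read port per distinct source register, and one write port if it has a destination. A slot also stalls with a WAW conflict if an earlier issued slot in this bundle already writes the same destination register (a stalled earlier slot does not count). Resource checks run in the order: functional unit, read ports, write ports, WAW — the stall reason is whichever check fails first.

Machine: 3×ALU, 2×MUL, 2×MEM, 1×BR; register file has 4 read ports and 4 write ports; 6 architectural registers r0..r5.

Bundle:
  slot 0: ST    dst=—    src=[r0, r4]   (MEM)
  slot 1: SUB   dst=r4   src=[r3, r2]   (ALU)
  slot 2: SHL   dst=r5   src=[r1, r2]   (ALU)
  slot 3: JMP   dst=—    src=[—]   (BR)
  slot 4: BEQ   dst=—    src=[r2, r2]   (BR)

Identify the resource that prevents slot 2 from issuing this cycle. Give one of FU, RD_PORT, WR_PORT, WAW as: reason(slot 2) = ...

slot 0 (MEM): ISSUE — free A3,Mu2,Ld1,B1 rp2 wp4
slot 1 (ALU): ISSUE — free A2,Mu2,Ld1,B1 rp0 wp3
slot 2 (ALU): stall RD_PORT — free A2,Mu2,Ld1,B1 rp0 wp3
slot 3 (BR): ISSUE — free A2,Mu2,Ld1,B0 rp0 wp3
slot 4 (BR): stall FU — free A2,Mu2,Ld1,B0 rp0 wp3

reason(slot 2) = RD_PORT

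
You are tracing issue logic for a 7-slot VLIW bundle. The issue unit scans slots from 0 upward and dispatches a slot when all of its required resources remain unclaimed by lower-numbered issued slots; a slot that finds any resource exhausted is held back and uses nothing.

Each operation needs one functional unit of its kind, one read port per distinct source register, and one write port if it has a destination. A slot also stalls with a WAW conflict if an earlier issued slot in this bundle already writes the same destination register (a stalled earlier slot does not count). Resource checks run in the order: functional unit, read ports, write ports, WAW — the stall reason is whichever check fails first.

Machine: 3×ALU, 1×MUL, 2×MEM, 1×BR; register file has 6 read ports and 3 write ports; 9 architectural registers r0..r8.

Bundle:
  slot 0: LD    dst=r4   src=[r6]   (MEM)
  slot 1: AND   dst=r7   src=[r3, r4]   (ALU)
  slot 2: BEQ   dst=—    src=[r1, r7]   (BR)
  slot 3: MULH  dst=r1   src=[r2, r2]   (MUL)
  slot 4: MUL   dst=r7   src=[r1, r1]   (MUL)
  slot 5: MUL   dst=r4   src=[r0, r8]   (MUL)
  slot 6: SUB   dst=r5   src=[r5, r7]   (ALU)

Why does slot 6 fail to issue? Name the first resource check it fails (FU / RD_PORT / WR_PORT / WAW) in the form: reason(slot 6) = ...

  0. MEM→r4 ⇒ go  {3A/1Mu/1Ld/1B | 5r 2w}
  1. ALU→r7 ⇒ go  {2A/1Mu/1Ld/1B | 3r 1w}
  2. BR ⇒ go  {2A/1Mu/1Ld/0B | 1r 1w}
  3. MUL→r1 ⇒ go  {2A/0Mu/1Ld/0B | 0r 0w}
  4. MUL→r7 ⇒ no(FU)  {2A/0Mu/1Ld/0B | 0r 0w}
  5. MUL→r4 ⇒ no(FU)  {2A/0Mu/1Ld/0B | 0r 0w}
  6. ALU→r5 ⇒ no(RD_PORT)  {2A/0Mu/1Ld/0B | 0r 0w}

reason(slot 6) = RD_PORT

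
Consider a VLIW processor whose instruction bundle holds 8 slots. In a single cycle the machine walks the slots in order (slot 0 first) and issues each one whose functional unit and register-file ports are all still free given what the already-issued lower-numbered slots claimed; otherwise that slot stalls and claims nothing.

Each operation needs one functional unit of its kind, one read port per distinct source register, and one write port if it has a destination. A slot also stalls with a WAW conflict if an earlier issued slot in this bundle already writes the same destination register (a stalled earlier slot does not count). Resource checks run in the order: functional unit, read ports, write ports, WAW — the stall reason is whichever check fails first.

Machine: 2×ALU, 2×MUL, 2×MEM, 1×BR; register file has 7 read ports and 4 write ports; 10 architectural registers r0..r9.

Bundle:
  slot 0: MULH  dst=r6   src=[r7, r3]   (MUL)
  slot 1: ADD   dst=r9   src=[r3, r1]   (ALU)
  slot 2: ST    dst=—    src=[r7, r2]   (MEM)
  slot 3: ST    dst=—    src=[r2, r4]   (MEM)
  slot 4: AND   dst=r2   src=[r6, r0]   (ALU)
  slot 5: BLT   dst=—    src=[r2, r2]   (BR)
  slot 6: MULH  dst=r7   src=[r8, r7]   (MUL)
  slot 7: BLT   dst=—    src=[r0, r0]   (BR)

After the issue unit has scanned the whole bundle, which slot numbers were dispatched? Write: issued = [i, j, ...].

issued = [0, 1, 2, 5]

(0) want 1×MUL +2rd +1wr — yes → AL2|MU1|ME2|BR1|rd5|wr3
(1) want 1×ALU +2rd +1wr — yes → AL1|MU1|ME2|BR1|rd3|wr2
(2) want 1×MEM +2rd +0wr — yes → AL1|MU1|ME1|BR1|rd1|wr2
(3) want 1×MEM +2rd +0wr — RD_PORT → AL1|MU1|ME1|BR1|rd1|wr2
(4) want 1×ALU +2rd +1wr — RD_PORT → AL1|MU1|ME1|BR1|rd1|wr2
(5) want 1×BR +1rd +0wr — yes → AL1|MU1|ME1|BR0|rd0|wr2
(6) want 1×MUL +2rd +1wr — RD_PORT → AL1|MU1|ME1|BR0|rd0|wr2
(7) want 1×BR +1rd +0wr — FU → AL1|MU1|ME1|BR0|rd0|wr2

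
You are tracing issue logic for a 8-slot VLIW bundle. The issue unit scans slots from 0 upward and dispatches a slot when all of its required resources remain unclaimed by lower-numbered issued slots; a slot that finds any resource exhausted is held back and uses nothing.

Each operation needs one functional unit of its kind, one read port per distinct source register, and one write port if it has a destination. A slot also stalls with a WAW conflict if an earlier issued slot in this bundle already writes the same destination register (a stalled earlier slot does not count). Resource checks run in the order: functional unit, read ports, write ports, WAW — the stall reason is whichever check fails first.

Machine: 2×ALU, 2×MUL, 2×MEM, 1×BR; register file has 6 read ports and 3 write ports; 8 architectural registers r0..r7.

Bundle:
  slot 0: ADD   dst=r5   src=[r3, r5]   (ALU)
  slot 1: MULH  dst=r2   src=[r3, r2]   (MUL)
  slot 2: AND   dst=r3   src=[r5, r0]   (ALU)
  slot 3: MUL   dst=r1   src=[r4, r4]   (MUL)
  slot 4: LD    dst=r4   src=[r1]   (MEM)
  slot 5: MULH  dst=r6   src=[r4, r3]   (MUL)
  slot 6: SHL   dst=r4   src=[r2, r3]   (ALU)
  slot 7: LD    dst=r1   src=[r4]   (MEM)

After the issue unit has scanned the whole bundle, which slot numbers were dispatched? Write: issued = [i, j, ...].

issued = [0, 1, 2]

  0. ALU→r5 ⇒ go  {1A/2Mu/2Ld/1B | 4r 2w}
  1. MUL→r2 ⇒ go  {1A/1Mu/2Ld/1B | 2r 1w}
  2. ALU→r3 ⇒ go  {0A/1Mu/2Ld/1B | 0r 0w}
  3. MUL→r1 ⇒ no(RD_PORT)  {0A/1Mu/2Ld/1B | 0r 0w}
  4. MEM→r4 ⇒ no(RD_PORT)  {0A/1Mu/2Ld/1B | 0r 0w}
  5. MUL→r6 ⇒ no(RD_PORT)  {0A/1Mu/2Ld/1B | 0r 0w}
  6. ALU→r4 ⇒ no(FU)  {0A/1Mu/2Ld/1B | 0r 0w}
  7. MEM→r1 ⇒ no(RD_PORT)  {0A/1Mu/2Ld/1B | 0r 0w}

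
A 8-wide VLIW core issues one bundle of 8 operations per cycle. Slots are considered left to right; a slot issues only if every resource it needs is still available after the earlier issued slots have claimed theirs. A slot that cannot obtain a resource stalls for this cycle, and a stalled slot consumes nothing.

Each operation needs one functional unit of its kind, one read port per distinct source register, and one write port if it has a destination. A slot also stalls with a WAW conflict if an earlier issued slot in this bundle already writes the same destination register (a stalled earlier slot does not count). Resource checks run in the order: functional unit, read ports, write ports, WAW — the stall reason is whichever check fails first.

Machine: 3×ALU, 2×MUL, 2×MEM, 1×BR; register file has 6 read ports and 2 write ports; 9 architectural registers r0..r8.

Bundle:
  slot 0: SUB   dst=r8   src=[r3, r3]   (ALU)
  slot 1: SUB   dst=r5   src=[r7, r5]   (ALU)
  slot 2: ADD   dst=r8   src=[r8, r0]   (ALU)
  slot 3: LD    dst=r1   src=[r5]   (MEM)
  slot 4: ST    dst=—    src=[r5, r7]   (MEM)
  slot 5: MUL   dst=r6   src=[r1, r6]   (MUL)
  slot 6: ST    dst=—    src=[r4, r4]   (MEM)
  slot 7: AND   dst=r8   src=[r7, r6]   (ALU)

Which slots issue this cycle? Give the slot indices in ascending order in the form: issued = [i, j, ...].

#0 ALU src=r3,r3 dispatched  <A:2 Mu:2 Ld:2 B:1 rd:5 wr:1>
#1 ALU src=r7,r5 dispatched  <A:1 Mu:2 Ld:2 B:1 rd:3 wr:0>
#2 ALU src=r8,r0 held:WR_PORT  <A:1 Mu:2 Ld:2 B:1 rd:3 wr:0>
#3 MEM src=r5 held:WR_PORT  <A:1 Mu:2 Ld:2 B:1 rd:3 wr:0>
#4 MEM src=r5,r7 dispatched  <A:1 Mu:2 Ld:1 B:1 rd:1 wr:0>
#5 MUL src=r1,r6 held:RD_PORT  <A:1 Mu:2 Ld:1 B:1 rd:1 wr:0>
#6 MEM src=r4,r4 dispatched  <A:1 Mu:2 Ld:0 B:1 rd:0 wr:0>
#7 ALU src=r7,r6 held:RD_PORT  <A:1 Mu:2 Ld:0 B:1 rd:0 wr:0>

issued = [0, 1, 4, 6]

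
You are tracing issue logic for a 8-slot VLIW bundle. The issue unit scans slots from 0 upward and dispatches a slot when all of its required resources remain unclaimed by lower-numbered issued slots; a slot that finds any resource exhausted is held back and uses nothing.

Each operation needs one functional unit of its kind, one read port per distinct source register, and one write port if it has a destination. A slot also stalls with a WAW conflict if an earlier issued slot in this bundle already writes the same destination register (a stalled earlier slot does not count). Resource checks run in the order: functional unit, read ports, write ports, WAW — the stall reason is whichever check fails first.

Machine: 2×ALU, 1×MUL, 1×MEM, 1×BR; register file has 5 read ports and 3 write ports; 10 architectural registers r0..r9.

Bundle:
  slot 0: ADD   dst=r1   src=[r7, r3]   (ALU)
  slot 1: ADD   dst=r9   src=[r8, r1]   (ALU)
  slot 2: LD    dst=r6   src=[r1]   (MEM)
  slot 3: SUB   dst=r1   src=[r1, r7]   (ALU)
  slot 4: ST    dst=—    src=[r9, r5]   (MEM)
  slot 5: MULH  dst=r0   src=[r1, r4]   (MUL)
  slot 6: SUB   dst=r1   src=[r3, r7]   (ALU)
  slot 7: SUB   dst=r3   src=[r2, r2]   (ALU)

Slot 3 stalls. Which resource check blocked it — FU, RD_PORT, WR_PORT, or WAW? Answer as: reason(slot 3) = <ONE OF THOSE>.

[0] ALU needs rd=2 wr=1: ok; after: ALU=1 MUL=1 MEM=1 BR=1, R=3, W=2
[1] ALU needs rd=2 wr=1: ok; after: ALU=0 MUL=1 MEM=1 BR=1, R=1, W=1
[2] MEM needs rd=1 wr=1: ok; after: ALU=0 MUL=1 MEM=0 BR=1, R=0, W=0
[3] ALU needs rd=2 wr=1: FU; after: ALU=0 MUL=1 MEM=0 BR=1, R=0, W=0
[4] MEM needs rd=2 wr=0: FU; after: ALU=0 MUL=1 MEM=0 BR=1, R=0, W=0
[5] MUL needs rd=2 wr=1: RD_PORT; after: ALU=0 MUL=1 MEM=0 BR=1, R=0, W=0
[6] ALU needs rd=2 wr=1: FU; after: ALU=0 MUL=1 MEM=0 BR=1, R=0, W=0
[7] ALU needs rd=1 wr=1: FU; after: ALU=0 MUL=1 MEM=0 BR=1, R=0, W=0

reason(slot 3) = FU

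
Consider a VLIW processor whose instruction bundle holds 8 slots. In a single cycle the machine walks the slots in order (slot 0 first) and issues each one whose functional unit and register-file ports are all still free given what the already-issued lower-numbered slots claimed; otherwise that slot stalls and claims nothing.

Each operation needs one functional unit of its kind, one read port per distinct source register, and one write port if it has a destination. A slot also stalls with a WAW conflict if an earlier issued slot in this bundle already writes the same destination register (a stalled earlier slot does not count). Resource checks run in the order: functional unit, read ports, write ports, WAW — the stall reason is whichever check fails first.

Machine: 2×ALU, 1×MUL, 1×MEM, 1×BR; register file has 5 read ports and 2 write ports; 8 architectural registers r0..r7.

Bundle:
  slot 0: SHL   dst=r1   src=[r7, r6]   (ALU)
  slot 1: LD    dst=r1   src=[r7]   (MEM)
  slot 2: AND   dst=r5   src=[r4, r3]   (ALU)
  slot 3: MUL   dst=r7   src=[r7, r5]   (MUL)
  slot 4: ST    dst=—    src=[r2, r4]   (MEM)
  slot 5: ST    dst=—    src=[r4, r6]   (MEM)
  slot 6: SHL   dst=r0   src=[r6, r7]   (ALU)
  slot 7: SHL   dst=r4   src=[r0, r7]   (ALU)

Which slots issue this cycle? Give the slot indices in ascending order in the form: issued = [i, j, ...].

issued = [0, 2]

slot 0 (ALU): ISSUE — free A1,Mu1,Ld1,B1 rp3 wp1
slot 1 (MEM): stall WAW — free A1,Mu1,Ld1,B1 rp3 wp1
slot 2 (ALU): ISSUE — free A0,Mu1,Ld1,B1 rp1 wp0
slot 3 (MUL): stall RD_PORT — free A0,Mu1,Ld1,B1 rp1 wp0
slot 4 (MEM): stall RD_PORT — free A0,Mu1,Ld1,B1 rp1 wp0
slot 5 (MEM): stall RD_PORT — free A0,Mu1,Ld1,B1 rp1 wp0
slot 6 (ALU): stall FU — free A0,Mu1,Ld1,B1 rp1 wp0
slot 7 (ALU): stall FU — free A0,Mu1,Ld1,B1 rp1 wp0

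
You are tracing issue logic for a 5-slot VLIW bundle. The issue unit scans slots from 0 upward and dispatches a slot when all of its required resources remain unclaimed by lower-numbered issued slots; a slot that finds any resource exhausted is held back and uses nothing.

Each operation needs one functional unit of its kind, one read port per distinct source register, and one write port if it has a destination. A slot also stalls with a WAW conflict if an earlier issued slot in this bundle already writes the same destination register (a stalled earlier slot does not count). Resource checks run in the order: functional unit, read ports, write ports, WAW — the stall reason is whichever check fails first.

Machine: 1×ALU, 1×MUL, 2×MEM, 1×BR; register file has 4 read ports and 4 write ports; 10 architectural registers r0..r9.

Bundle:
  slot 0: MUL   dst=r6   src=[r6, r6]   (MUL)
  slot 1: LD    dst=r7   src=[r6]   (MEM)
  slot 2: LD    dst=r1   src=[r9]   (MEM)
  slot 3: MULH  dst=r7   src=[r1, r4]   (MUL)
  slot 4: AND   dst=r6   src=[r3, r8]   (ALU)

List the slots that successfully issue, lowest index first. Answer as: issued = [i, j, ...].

slot 0 (MUL): ISSUE — free A1,Mu0,Ld2,B1 rp3 wp3
slot 1 (MEM): ISSUE — free A1,Mu0,Ld1,B1 rp2 wp2
slot 2 (MEM): ISSUE — free A1,Mu0,Ld0,B1 rp1 wp1
slot 3 (MUL): stall FU — free A1,Mu0,Ld0,B1 rp1 wp1
slot 4 (ALU): stall RD_PORT — free A1,Mu0,Ld0,B1 rp1 wp1

issued = [0, 1, 2]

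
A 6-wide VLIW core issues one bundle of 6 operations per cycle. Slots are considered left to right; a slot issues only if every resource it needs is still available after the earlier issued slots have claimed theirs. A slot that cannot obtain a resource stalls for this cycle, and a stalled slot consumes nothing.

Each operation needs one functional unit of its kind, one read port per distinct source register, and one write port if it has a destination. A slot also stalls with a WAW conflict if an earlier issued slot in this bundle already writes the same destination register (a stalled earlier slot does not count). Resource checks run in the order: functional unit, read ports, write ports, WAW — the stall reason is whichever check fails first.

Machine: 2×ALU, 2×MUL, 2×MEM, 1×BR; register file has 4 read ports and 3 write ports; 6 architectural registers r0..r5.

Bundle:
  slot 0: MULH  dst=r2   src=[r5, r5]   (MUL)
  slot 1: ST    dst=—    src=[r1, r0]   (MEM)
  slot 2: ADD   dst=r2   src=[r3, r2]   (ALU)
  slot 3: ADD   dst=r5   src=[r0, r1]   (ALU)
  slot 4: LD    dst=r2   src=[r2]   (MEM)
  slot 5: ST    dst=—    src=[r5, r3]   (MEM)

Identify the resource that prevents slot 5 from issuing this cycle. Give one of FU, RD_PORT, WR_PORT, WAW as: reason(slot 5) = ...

  0. MUL→r2 ⇒ go  {2A/1Mu/2Ld/1B | 3r 2w}
  1. MEM ⇒ go  {2A/1Mu/1Ld/1B | 1r 2w}
  2. ALU→r2 ⇒ no(RD_PORT)  {2A/1Mu/1Ld/1B | 1r 2w}
  3. ALU→r5 ⇒ no(RD_PORT)  {2A/1Mu/1Ld/1B | 1r 2w}
  4. MEM→r2 ⇒ no(WAW)  {2A/1Mu/1Ld/1B | 1r 2w}
  5. MEM ⇒ no(RD_PORT)  {2A/1Mu/1Ld/1B | 1r 2w}

reason(slot 5) = RD_PORT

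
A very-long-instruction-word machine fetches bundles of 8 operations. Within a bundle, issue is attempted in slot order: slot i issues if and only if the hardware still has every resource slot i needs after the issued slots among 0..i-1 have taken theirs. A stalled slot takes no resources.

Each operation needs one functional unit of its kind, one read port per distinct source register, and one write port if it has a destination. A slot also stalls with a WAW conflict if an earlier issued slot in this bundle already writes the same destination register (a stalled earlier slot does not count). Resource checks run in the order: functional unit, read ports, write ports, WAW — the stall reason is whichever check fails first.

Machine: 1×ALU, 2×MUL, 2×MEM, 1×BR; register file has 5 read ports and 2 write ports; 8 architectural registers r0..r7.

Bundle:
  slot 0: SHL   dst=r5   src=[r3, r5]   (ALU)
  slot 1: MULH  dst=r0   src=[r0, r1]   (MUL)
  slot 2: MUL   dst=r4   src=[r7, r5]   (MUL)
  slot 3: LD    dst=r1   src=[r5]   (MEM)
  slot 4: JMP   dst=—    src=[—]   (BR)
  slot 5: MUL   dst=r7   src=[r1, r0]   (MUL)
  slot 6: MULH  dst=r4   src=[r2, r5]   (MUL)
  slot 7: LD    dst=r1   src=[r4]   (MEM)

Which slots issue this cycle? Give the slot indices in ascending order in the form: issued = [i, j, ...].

  0. ALU→r5 ⇒ go  {0A/2Mu/2Ld/1B | 3r 1w}
  1. MUL→r0 ⇒ go  {0A/1Mu/2Ld/1B | 1r 0w}
  2. MUL→r4 ⇒ no(RD_PORT)  {0A/1Mu/2Ld/1B | 1r 0w}
  3. MEM→r1 ⇒ no(WR_PORT)  {0A/1Mu/2Ld/1B | 1r 0w}
  4. BR ⇒ go  {0A/1Mu/2Ld/0B | 1r 0w}
  5. MUL→r7 ⇒ no(RD_PORT)  {0A/1Mu/2Ld/0B | 1r 0w}
  6. MUL→r4 ⇒ no(RD_PORT)  {0A/1Mu/2Ld/0B | 1r 0w}
  7. MEM→r1 ⇒ no(WR_PORT)  {0A/1Mu/2Ld/0B | 1r 0w}

issued = [0, 1, 4]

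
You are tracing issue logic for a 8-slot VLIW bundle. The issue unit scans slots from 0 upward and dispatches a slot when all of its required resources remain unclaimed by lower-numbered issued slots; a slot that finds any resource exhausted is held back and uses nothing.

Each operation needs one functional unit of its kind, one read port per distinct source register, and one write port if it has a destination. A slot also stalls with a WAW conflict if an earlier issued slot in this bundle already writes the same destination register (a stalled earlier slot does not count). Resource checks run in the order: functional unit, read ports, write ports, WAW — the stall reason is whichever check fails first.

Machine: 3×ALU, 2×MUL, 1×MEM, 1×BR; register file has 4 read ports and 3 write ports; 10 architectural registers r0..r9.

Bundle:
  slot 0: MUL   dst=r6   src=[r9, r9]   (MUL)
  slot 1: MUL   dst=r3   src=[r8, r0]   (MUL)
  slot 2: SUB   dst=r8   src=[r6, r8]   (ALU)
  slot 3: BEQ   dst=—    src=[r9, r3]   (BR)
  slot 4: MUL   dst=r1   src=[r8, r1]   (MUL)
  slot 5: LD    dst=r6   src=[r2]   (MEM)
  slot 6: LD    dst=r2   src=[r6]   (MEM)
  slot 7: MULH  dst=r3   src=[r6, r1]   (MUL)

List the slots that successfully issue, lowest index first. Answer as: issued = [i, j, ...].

issued = [0, 1, 6]

[0] MUL needs rd=1 wr=1: ok; after: ALU=3 MUL=1 MEM=1 BR=1, R=3, W=2
[1] MUL needs rd=2 wr=1: ok; after: ALU=3 MUL=0 MEM=1 BR=1, R=1, W=1
[2] ALU needs rd=2 wr=1: RD_PORT; after: ALU=3 MUL=0 MEM=1 BR=1, R=1, W=1
[3] BR needs rd=2 wr=0: RD_PORT; after: ALU=3 MUL=0 MEM=1 BR=1, R=1, W=1
[4] MUL needs rd=2 wr=1: FU; after: ALU=3 MUL=0 MEM=1 BR=1, R=1, W=1
[5] MEM needs rd=1 wr=1: WAW; after: ALU=3 MUL=0 MEM=1 BR=1, R=1, W=1
[6] MEM needs rd=1 wr=1: ok; after: ALU=3 MUL=0 MEM=0 BR=1, R=0, W=0
[7] MUL needs rd=2 wr=1: FU; after: ALU=3 MUL=0 MEM=0 BR=1, R=0, W=0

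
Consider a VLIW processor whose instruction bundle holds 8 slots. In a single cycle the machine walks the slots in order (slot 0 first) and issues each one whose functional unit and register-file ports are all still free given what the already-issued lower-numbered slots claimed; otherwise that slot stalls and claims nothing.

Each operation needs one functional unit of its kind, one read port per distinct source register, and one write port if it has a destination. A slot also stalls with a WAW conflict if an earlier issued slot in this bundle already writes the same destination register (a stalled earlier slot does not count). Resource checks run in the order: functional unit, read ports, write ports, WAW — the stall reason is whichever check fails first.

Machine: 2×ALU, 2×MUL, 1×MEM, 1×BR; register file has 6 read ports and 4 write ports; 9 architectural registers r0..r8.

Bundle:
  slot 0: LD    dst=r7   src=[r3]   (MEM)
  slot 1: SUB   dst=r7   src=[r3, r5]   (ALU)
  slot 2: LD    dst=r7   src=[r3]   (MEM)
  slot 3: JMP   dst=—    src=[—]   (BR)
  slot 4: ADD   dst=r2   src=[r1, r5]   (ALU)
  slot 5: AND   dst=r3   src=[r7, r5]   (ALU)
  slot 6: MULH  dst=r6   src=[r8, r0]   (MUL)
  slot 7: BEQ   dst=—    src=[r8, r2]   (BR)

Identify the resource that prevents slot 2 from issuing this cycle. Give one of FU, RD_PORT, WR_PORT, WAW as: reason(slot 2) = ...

reason(slot 2) = FU

#0 MEM src=r3 dispatched  <A:2 Mu:2 Ld:0 B:1 rd:5 wr:3>
#1 ALU src=r3,r5 held:WAW  <A:2 Mu:2 Ld:0 B:1 rd:5 wr:3>
#2 MEM src=r3 held:FU  <A:2 Mu:2 Ld:0 B:1 rd:5 wr:3>
#3 BR src=- dispatched  <A:2 Mu:2 Ld:0 B:0 rd:5 wr:3>
#4 ALU src=r1,r5 dispatched  <A:1 Mu:2 Ld:0 B:0 rd:3 wr:2>
#5 ALU src=r7,r5 dispatched  <A:0 Mu:2 Ld:0 B:0 rd:1 wr:1>
#6 MUL src=r8,r0 held:RD_PORT  <A:0 Mu:2 Ld:0 B:0 rd:1 wr:1>
#7 BR src=r8,r2 held:FU  <A:0 Mu:2 Ld:0 B:0 rd:1 wr:1>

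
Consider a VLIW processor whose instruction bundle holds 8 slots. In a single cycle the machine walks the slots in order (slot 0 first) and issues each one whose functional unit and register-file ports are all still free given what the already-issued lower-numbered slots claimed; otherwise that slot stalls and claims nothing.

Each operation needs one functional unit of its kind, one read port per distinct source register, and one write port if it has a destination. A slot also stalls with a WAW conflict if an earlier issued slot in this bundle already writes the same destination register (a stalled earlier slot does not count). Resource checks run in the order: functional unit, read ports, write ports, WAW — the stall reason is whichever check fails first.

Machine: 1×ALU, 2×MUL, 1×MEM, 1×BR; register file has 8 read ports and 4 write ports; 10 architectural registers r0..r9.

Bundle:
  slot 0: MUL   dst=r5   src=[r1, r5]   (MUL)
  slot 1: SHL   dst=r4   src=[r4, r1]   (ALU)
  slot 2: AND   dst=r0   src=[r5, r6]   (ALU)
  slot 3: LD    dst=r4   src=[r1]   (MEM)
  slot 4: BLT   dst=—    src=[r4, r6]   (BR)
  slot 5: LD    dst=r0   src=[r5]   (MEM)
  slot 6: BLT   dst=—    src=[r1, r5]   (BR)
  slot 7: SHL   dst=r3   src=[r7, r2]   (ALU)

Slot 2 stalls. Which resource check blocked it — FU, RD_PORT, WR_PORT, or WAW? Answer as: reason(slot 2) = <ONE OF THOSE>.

(0) want 1×MUL +2rd +1wr — yes → AL1|MU1|ME1|BR1|rd6|wr3
(1) want 1×ALU +2rd +1wr — yes → AL0|MU1|ME1|BR1|rd4|wr2
(2) want 1×ALU +2rd +1wr — FU → AL0|MU1|ME1|BR1|rd4|wr2
(3) want 1×MEM +1rd +1wr — WAW → AL0|MU1|ME1|BR1|rd4|wr2
(4) want 1×BR +2rd +0wr — yes → AL0|MU1|ME1|BR0|rd2|wr2
(5) want 1×MEM +1rd +1wr — yes → AL0|MU1|ME0|BR0|rd1|wr1
(6) want 1×BR +2rd +0wr — FU → AL0|MU1|ME0|BR0|rd1|wr1
(7) want 1×ALU +2rd +1wr — FU → AL0|MU1|ME0|BR0|rd1|wr1

reason(slot 2) = FU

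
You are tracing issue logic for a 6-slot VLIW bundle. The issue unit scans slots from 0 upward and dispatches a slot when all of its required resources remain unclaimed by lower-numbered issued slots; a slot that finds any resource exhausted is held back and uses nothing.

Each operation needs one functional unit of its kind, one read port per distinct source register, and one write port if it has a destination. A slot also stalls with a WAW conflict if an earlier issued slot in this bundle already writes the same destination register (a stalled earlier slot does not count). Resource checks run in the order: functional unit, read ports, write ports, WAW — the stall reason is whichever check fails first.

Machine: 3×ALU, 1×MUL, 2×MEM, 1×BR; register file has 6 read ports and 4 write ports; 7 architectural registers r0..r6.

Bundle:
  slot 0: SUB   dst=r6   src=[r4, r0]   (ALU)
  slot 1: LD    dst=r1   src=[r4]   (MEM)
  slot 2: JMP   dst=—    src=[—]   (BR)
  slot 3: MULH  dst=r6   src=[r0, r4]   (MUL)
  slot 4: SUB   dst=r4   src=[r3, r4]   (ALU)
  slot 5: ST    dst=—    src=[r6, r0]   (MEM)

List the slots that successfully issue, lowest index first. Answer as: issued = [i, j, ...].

issued = [0, 1, 2, 4]

#0 ALU src=r4,r0 dispatched  <A:2 Mu:1 Ld:2 B:1 rd:4 wr:3>
#1 MEM src=r4 dispatched  <A:2 Mu:1 Ld:1 B:1 rd:3 wr:2>
#2 BR src=- dispatched  <A:2 Mu:1 Ld:1 B:0 rd:3 wr:2>
#3 MUL src=r0,r4 held:WAW  <A:2 Mu:1 Ld:1 B:0 rd:3 wr:2>
#4 ALU src=r3,r4 dispatched  <A:1 Mu:1 Ld:1 B:0 rd:1 wr:1>
#5 MEM src=r6,r0 held:RD_PORT  <A:1 Mu:1 Ld:1 B:0 rd:1 wr:1>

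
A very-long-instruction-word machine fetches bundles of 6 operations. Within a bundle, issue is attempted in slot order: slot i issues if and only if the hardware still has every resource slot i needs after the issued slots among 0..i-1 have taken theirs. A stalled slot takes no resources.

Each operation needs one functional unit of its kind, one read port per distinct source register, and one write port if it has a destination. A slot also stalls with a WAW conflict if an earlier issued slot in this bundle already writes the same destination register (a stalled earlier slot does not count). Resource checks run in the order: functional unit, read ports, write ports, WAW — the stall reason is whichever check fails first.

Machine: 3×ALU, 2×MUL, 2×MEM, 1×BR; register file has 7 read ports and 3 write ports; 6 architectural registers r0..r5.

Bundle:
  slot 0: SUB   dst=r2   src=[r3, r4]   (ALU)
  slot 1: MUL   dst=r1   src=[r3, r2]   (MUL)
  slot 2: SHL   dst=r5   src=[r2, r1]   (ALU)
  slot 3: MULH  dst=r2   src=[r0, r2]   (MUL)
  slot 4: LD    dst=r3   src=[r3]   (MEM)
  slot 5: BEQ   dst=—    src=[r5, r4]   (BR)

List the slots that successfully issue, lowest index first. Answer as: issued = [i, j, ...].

issued = [0, 1, 2]

#0 ALU src=r3,r4 dispatched  <A:2 Mu:2 Ld:2 B:1 rd:5 wr:2>
#1 MUL src=r3,r2 dispatched  <A:2 Mu:1 Ld:2 B:1 rd:3 wr:1>
#2 ALU src=r2,r1 dispatched  <A:1 Mu:1 Ld:2 B:1 rd:1 wr:0>
#3 MUL src=r0,r2 held:RD_PORT  <A:1 Mu:1 Ld:2 B:1 rd:1 wr:0>
#4 MEM src=r3 held:WR_PORT  <A:1 Mu:1 Ld:2 B:1 rd:1 wr:0>
#5 BR src=r5,r4 held:RD_PORT  <A:1 Mu:1 Ld:2 B:1 rd:1 wr:0>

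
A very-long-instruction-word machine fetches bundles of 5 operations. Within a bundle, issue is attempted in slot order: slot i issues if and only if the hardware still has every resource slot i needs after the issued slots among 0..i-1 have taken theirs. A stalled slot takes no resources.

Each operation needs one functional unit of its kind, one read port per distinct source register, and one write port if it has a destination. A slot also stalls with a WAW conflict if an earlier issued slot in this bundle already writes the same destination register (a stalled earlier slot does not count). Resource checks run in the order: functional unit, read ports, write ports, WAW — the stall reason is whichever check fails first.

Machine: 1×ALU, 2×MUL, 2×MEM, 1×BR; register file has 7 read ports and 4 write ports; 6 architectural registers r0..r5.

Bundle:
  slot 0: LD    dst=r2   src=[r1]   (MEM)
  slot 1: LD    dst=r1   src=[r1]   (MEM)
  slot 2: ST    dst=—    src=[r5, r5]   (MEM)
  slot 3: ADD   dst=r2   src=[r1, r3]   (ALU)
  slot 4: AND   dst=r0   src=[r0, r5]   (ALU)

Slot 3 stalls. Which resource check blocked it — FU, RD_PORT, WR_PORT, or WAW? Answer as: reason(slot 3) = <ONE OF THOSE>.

  0. MEM→r2 ⇒ go  {1A/2Mu/1Ld/1B | 6r 3w}
  1. MEM→r1 ⇒ go  {1A/2Mu/0Ld/1B | 5r 2w}
  2. MEM ⇒ no(FU)  {1A/2Mu/0Ld/1B | 5r 2w}
  3. ALU→r2 ⇒ no(WAW)  {1A/2Mu/0Ld/1B | 5r 2w}
  4. ALU→r0 ⇒ go  {0A/2Mu/0Ld/1B | 3r 1w}

reason(slot 3) = WAW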